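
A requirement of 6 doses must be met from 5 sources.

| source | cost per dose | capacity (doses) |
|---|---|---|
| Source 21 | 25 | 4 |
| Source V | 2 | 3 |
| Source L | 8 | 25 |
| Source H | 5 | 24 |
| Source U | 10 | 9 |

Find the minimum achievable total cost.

21

Fill from the cheapest source first.
Source V (2): use full 3 → 3 doses to go.
Source H at 5: take 3 of its 24 → requirement met.
Source L, Source U, Source 21: unused.
Cost = 3×2 + 3×5 = 21.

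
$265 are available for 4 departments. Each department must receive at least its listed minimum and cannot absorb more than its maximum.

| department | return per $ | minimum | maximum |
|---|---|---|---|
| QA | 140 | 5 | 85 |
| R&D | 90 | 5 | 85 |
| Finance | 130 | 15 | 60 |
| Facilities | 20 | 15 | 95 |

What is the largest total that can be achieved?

Meeting every minimum uses 5+5+15+15 = 40 $, leaving 225.
Rank by return per $: QA 140 > Finance 130 > R&D 90 > Facilities 20.
Give QA 80 more to hit its cap of 85 ; 145 left.
Finance: +45 to 60 (cap) ; 100 left.
Give R&D 80 more to hit its cap of 85 ; 20 left.
Facilities: +20 (room for 80) → 35. Pool exhausted.
Total = 140×85 + 90×85 + 130×60 + 20×35 = 28050.

28050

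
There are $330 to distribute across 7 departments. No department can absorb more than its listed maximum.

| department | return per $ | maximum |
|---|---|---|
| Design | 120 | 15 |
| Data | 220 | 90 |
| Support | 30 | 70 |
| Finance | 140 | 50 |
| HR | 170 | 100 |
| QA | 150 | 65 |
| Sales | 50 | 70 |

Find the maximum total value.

55850

Highest return per $ first: Data 220 > HR 170 > QA 150 > Finance 140 > Design 120 > Sales 50 > Support 30.
Give Data 90 to hit its cap of 90 ; 240 left.
HR: +100 to 100 (cap) ; 140 left.
QA: +65 to 65 (cap) ; 75 left.
Finance takes 50 to reach its cap of 50 ; 25 left.
Give Design 15 to hit its cap of 15 ; 10 left.
Only 10 left; Sales takes them to reach 10.
Total = 120×15 + 220×90 + 140×50 + 170×100 + 150×65 + 50×10 = 55850.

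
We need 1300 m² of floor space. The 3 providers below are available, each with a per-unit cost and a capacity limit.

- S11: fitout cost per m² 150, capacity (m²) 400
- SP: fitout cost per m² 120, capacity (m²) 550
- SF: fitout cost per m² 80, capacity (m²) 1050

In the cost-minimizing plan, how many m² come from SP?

Cheapest first:
SF at 80: take all 1050 m² ; 250 still needed.
SP (120): take the remaining 250 ; done.
S11: unused.

250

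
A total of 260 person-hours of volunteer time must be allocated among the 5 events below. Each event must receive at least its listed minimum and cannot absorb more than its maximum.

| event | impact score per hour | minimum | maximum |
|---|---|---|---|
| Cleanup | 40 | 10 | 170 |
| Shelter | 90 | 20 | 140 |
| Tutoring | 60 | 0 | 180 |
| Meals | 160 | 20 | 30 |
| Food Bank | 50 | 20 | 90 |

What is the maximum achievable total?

22400

Meeting every minimum uses 10+20+0+20+20 = 70 person-hours, leaving 190.
Highest impact score per hour first: Meals 160 > Shelter 90 > Tutoring 60 > Food Bank 50 > Cleanup 40.
Give Meals 10 more to hit its cap of 30 ; 180 left.
Shelter takes 120 more to reach its cap of 140 ; 60 left.
Only 60 left; Tutoring takes them to reach 60.
Total = 40×10 + 90×140 + 60×60 + 160×30 + 50×20 = 22400.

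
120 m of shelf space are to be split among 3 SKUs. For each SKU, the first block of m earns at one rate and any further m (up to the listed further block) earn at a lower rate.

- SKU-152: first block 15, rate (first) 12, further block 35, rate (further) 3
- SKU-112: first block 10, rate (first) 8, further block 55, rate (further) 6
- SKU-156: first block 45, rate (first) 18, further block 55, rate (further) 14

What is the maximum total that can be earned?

Order all 6 blocks by rate: SKU-156/first 18 > SKU-156/second 14 > SKU-152/first 12 > SKU-112/first 8 > SKU-112/second 6 > SKU-152/second 3.
Fill SKU-156 first block (45 at 18) ; 75 left.
Fill SKU-156 second block (55 at 14) ; 20 left.
SKU-152 first at 12: fill all 15 ; 5 left.
SKU-112 first at 8: only 5 left, fill 5.
Total = 18×45 + 14×55 + 12×15 + 8×5 = 1800.

1800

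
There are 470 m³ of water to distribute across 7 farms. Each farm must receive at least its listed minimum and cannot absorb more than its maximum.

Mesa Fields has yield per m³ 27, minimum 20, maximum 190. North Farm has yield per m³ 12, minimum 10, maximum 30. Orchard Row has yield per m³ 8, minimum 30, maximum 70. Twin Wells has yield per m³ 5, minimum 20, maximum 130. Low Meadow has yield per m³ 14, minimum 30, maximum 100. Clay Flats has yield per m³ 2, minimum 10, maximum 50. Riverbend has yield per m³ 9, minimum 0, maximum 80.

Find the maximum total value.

8050

Meeting every minimum uses 20+10+30+20+30+10+0 = 120 m³, leaving 350.
Highest yield per m³ first: Mesa Fields 27 > Low Meadow 14 > North Farm 12 > Riverbend 9 > Orchard Row 8 > Twin Wells 5 > Clay Flats 2.
Mesa Fields: +170 to 190 (cap) ; 180 left.
Give Low Meadow 70 more to hit its cap of 100 ; 110 left.
Give North Farm 20 more to hit its cap of 30 ; 90 left.
Riverbend: +80 to 80 (cap) ; 10 left.
Only 10 left; Orchard Row takes them to reach 40.
Total = 27×190 + 12×30 + 8×40 + 5×20 + 14×100 + 2×10 + 9×80 = 8050.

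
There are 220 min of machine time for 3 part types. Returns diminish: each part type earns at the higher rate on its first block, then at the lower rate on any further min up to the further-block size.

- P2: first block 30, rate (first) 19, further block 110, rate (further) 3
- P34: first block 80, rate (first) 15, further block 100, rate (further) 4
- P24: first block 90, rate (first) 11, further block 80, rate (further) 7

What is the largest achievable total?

Treat each block as its own option and order by rate: P2/tier1 19 > P34/tier1 15 > P24/tier1 11 > P24/tier2 7 > P34/tier2 4 > P2/tier2 3.
P2/tier1 (19): +30 ; 190 left.
P34/tier1 (15): +80 ; 110 left.
P24 tier1 at 11: fill all 90 ; 20 left.
P24/tier2: +20 of 80 at 7; pool empty.
Total = 19×30 + 15×80 + 11×90 + 7×20 = 2900.

2900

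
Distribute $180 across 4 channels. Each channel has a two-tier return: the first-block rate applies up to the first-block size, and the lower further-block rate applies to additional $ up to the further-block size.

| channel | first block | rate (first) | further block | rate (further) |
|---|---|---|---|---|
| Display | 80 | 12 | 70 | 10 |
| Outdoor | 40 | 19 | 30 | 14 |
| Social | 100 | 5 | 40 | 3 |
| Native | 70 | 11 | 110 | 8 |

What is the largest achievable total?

2470

Treat each block as its own option and order by rate: Outdoor/T1 19 > Outdoor/T2 14 > Display/T1 12 > Native/T1 11 > Display/T2 10 > Native/T2 8 > Social/T1 5 > Social/T2 3.
Outdoor T1 at 19: fill all 40 ; 140 left.
Outdoor T2 at 14: fill all 30 ; 110 left.
Display/T1 (12): +80 ; 30 left.
Native T1 at 11: only 30 left, fill 30.
Total = 19×40 + 14×30 + 12×80 + 11×30 = 2470.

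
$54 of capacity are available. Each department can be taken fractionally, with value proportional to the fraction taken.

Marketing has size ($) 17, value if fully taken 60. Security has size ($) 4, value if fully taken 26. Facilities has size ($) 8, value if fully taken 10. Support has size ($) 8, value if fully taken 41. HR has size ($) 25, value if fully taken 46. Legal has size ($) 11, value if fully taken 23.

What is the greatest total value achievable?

175.76

Sort by value density: Security 26/4≈6.5, Support 41/8≈5.12, Marketing 60/17≈3.53, Legal 23/11≈2.09, HR 46/25≈1.84, Facilities 10/8≈1.25.
Take all of Security (4 $, value 26) — 50 $ left.
Support: take in full, 8 $ for value 41 — 42 left.
All 17 $ of Marketing fit (value 60) — 25 remain.
Legal: take in full, 11 $ for value 23 — 14 left.
14 $ left: a 14/25 share of HR gives 46×14/25 = 25.76.
Total value = 175.76.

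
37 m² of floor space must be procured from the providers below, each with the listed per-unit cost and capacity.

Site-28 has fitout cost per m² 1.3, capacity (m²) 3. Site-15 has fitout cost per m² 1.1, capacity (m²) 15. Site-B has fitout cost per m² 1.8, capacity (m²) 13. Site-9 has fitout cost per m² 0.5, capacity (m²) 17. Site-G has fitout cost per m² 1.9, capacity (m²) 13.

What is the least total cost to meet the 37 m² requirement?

Cheapest first:
Site-9 at 0.5: take all 17 m² ; 20 still needed.
Take 15 from Site-15 at 1.1 ; need 5 more.
Site-28 (1.3): use full 3 ; 2 m² to go.
Site-B at 1.8: take 2 of its 13 ; requirement met.
Site-G: unused.
Cost = 17×0.5 + 15×1.1 + 3×1.3 + 2×1.8 = 32.5.

32.5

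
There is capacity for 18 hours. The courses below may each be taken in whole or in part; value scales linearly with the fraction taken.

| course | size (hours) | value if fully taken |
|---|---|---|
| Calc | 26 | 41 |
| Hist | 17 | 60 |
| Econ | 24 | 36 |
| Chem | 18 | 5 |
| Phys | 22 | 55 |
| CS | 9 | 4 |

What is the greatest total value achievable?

62.5

Rank by value-to-size ratio: Hist 60/17≈3.53, Phys 55/22≈2.5, Calc 41/26≈1.58, Econ 36/24≈1.5, CS 4/9≈0.444, Chem 5/18≈0.278.
Take all of Hist (17 hours, value 60) ; 1 hours left.
Fill the last 1 hours with part of Phys: 1/22 of it earns 2.5.
Total value = 62.5.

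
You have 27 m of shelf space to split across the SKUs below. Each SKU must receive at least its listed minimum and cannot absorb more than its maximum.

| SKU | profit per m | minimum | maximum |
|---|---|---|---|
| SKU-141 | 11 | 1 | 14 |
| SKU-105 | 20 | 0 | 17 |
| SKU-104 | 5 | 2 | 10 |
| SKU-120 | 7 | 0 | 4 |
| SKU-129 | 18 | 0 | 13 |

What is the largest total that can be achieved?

487

Meeting every minimum uses 1+0+2+0+0 = 3 m, leaving 24.
Rank by profit per m: SKU-105 20 > SKU-129 18 > SKU-141 11 > SKU-120 7 > SKU-104 5.
Give SKU-105 17 more to hit its cap of 17 — 7 left.
SKU-129: +7 (room for 13) → 7. Pool exhausted.
Total = 11×1 + 20×17 + 5×2 + 18×7 = 487.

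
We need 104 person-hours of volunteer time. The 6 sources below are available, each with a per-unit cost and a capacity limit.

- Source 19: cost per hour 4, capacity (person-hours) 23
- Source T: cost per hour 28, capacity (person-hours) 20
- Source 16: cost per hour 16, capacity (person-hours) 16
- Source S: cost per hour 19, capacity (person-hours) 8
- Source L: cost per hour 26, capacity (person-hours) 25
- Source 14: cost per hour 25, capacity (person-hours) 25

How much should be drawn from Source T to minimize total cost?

Fill from the cheapest source first.
Take 23 from Source 19 at 4 ; need 81 more.
Take 16 from Source 16 at 16 ; need 65 more.
Source S at 19: take all 8 person-hours ; 57 still needed.
Source 14 at 25: take all 25 person-hours ; 32 still needed.
Take 25 from Source L at 26 ; need 7 more.
Source T (28): take the remaining 7 ; done.

7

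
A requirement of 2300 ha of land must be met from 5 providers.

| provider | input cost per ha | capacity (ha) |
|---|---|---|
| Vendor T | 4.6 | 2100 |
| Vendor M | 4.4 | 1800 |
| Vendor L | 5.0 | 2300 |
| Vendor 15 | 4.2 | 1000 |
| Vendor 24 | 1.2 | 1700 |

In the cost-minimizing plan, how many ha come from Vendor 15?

600

Cheapest first:
Vendor 24 (1.2): use full 1700 → 600 ha to go.
Vendor 15 at 4.2: take 600 of its 1000 → requirement met.
Vendor M, Vendor T, Vendor L: unused.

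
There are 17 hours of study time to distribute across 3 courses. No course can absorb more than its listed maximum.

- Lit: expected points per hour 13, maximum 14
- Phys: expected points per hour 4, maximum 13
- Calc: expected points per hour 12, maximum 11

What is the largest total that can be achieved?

Rank by expected points per hour: Lit 13 > Calc 12 > Phys 4.
Lit: +14 to 14 (cap) — 3 left.
Calc: +3 (room for 11) → 3. Pool exhausted.
Total = 13×14 + 12×3 = 218.

218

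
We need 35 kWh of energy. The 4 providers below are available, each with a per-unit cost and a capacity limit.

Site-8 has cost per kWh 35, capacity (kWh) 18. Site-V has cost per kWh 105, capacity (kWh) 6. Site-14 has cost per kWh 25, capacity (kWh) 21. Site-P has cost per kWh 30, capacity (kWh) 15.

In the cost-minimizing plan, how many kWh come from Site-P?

14

Fill from the cheapest provider first.
Take 21 from Site-14 at 25 — need 14 more.
Site-P (30): take the remaining 14 — done.
Site-8, Site-V: unused.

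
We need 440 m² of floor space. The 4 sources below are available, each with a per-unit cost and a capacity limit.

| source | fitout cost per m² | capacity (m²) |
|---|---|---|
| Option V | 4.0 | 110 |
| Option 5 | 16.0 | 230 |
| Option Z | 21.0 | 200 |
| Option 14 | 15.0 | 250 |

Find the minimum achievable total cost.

Use sources in increasing cost order.
Take 110 from Option V at 4.0 — need 330 more.
Option 14 at 15.0: take all 250 m² — 80 still needed.
Take 80 from Option 5 at 16.0 to finish.
Option Z: unused.
Cost = 110×4.0 + 250×15.0 + 80×16.0 = 5470.

5470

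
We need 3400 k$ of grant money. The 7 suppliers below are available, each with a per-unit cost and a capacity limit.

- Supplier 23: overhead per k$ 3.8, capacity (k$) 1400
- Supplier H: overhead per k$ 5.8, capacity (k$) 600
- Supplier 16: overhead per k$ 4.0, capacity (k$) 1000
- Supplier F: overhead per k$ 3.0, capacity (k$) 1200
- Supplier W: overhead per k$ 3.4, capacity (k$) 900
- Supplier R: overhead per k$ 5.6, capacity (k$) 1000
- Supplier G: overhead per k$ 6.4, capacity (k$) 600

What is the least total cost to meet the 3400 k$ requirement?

11600

Cheapest first:
Supplier F at 3.0: take all 1200 k$ ; 2200 still needed.
Supplier W at 3.4: take all 900 k$ ; 1300 still needed.
Supplier 23 (3.8): take the remaining 1300 ; done.
Supplier 16, Supplier R, Supplier H, Supplier G: unused.
Cost = 1200×3.0 + 900×3.4 + 1300×3.8 = 11600.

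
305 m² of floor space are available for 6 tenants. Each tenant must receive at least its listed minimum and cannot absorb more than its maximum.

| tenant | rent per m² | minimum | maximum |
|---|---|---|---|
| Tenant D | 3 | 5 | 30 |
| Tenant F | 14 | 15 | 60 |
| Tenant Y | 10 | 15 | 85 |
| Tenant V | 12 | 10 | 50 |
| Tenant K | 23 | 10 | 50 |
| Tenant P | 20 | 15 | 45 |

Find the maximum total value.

4385

Meeting every minimum uses 5+15+15+10+10+15 = 70 m², leaving 235.
Order the tenants by rent per m²: Tenant K 23 > Tenant P 20 > Tenant F 14 > Tenant V 12 > Tenant Y 10 > Tenant D 3.
Tenant K: +40 to 50 (cap) — 195 left.
Tenant P takes 30 more to reach its cap of 45 — 165 left.
Tenant F: +45 to 60 (cap) — 120 left.
Give Tenant V 40 more to hit its cap of 50 — 80 left.
Tenant Y takes 70 more to reach its cap of 85 — 10 left.
Only 10 left; Tenant D takes them to reach 15.
Total = 3×15 + 14×60 + 10×85 + 12×50 + 23×50 + 20×45 = 4385.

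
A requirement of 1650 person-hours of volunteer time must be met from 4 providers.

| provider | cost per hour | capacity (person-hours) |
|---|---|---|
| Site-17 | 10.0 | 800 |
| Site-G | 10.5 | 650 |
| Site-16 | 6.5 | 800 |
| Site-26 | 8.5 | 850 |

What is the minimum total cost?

Use providers in increasing cost order.
Site-16 at 6.5: take all 800 person-hours — 850 still needed.
Site-26 (8.5): use full 850 — 0 person-hours to go.
Site-17, Site-G: unused.
Cost = 800×6.5 + 850×8.5 = 12425.

12425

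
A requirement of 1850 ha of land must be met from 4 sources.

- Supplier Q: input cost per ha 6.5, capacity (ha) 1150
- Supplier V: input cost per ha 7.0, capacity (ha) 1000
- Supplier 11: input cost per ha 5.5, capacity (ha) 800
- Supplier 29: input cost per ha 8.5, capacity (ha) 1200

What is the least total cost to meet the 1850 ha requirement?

Cheapest first:
Supplier 11 at 5.5: take all 800 ha ; 1050 still needed.
Supplier Q at 6.5: take 1050 of its 1150 ; requirement met.
Supplier V, Supplier 29: unused.
Cost = 800×5.5 + 1050×6.5 = 11225.

11225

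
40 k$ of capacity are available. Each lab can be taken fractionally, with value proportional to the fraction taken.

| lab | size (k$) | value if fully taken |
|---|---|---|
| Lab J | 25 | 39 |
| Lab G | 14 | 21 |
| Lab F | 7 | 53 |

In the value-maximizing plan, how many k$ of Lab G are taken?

8

Rank by value-to-size ratio: Lab F 53/7≈7.57, Lab J 39/25≈1.56, Lab G 21/14≈1.5.
Take all of Lab F (7 k$, value 53) — 33 k$ left.
All 25 k$ of Lab J fit (value 39) — 8 remain.
Only 8 k$ remain; take 8/14 of Lab G for value 21×8/14 = 12.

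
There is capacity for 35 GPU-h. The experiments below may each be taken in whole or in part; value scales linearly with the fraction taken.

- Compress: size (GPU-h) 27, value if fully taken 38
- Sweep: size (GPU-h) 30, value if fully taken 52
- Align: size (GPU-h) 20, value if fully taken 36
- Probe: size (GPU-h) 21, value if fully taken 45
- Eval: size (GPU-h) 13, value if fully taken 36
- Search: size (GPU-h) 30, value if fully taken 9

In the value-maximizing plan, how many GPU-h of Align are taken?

1

Sort by value density: Eval 36/13≈2.77, Probe 45/21≈2.14, Align 36/20≈1.8, Sweep 52/30≈1.73, Compress 38/27≈1.41, Search 9/30≈0.3.
Take all of Eval (13 GPU-h, value 36) ; 22 GPU-h left.
Probe: take in full, 21 GPU-h for value 45 ; 1 left.
Only 1 GPU-h remain; take 1/20 of Align for value 36×1/20 = 1.8.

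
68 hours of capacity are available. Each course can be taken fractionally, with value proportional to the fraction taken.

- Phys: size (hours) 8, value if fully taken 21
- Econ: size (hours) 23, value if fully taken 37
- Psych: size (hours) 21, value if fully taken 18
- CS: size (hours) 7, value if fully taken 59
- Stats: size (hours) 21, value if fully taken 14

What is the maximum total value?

Rank by value-to-size ratio: CS 59/7≈8.43, Phys 21/8≈2.62, Econ 37/23≈1.61, Psych 18/21≈0.857, Stats 14/21≈0.667.
CS: take in full, 7 hours for value 59 ; 61 left.
All 8 hours of Phys fit (value 21) ; 53 remain.
All 23 hours of Econ fit (value 37) ; 30 remain.
Take all of Psych (21 hours, value 18) ; 9 hours left.
9 hours left: a 9/21 share of Stats gives 14×9/21 = 6.
Total value = 141.

141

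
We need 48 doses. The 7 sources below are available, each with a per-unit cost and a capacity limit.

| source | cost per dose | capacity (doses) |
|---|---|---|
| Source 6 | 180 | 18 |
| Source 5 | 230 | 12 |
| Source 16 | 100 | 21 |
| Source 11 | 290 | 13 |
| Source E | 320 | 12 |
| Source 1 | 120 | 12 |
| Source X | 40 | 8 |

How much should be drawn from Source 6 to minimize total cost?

Cheapest first:
Source X at 40: take all 8 doses — 40 still needed.
Take 21 from Source 16 at 100 — need 19 more.
Take 12 from Source 1 at 120 — need 7 more.
Source 6 (180): take the remaining 7 — done.
Source 5, Source 11, Source E: unused.

7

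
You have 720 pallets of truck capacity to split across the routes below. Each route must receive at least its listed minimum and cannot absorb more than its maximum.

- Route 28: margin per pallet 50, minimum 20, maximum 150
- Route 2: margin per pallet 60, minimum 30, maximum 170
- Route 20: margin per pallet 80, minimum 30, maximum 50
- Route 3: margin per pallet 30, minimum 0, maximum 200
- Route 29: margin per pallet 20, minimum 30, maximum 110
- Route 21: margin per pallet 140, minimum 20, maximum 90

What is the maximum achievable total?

Meeting every minimum uses 20+30+30+0+30+20 = 130 pallets, leaving 590.
Highest margin per pallet first: Route 21 140 > Route 20 80 > Route 2 60 > Route 28 50 > Route 3 30 > Route 29 20.
Give Route 21 70 more to hit its cap of 90 → 520 left.
Give Route 20 20 more to hit its cap of 50 → 500 left.
Route 2: +140 to 170 (cap) → 360 left.
Route 28: +130 to 150 (cap) → 230 left.
Route 3: +200 to 200 (cap) → 30 left.
Only 30 left; Route 29 takes them to reach 60.
Total = 50×150 + 60×170 + 80×50 + 30×200 + 20×60 + 140×90 = 41500.

41500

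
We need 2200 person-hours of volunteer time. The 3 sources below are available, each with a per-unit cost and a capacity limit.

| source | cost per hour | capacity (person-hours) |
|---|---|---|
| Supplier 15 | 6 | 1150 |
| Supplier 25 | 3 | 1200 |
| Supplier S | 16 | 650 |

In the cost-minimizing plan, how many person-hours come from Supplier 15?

1000

Cheapest first:
Supplier 25 at 3: take all 1200 person-hours ; 1000 still needed.
Take 1000 from Supplier 15 at 6 to finish.
Supplier S: unused.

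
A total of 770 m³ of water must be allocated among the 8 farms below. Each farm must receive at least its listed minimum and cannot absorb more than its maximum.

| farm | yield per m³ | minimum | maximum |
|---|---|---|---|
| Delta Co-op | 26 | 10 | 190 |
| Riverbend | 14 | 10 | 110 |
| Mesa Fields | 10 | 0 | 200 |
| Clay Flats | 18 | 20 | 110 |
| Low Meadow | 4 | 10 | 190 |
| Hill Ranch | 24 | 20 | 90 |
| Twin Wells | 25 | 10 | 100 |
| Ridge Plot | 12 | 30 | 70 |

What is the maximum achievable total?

14900

Meeting every minimum uses 10+10+0+20+10+20+10+30 = 110 m³, leaving 660.
Order the farms by yield per m³: Delta Co-op 26 > Twin Wells 25 > Hill Ranch 24 > Clay Flats 18 > Riverbend 14 > Ridge Plot 12 > Mesa Fields 10 > Low Meadow 4.
Delta Co-op: +180 to 190 (cap) ; 480 left.
Twin Wells: +90 to 100 (cap) ; 390 left.
Give Hill Ranch 70 more to hit its cap of 90 ; 320 left.
Clay Flats takes 90 more to reach its cap of 110 ; 230 left.
Riverbend: +100 to 110 (cap) ; 130 left.
Ridge Plot: +40 to 70 (cap) ; 90 left.
Only 90 left; Mesa Fields takes them to reach 90.
Total = 26×190 + 14×110 + 10×90 + 18×110 + 4×10 + 24×90 + 25×100 + 12×70 = 14900.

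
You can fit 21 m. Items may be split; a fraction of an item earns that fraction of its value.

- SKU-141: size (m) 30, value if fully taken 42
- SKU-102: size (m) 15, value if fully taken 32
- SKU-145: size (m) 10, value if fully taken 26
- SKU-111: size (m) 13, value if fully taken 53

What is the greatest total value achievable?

73.8

Best value per unit of size first: SKU-111 53/13≈4.08, SKU-145 26/10≈2.6, SKU-102 32/15≈2.13, SKU-141 42/30≈1.4.
SKU-111: take in full, 13 m for value 53 — 8 left.
8 m left: a 8/10 share of SKU-145 gives 26×8/10 = 20.8.
Total value = 73.8.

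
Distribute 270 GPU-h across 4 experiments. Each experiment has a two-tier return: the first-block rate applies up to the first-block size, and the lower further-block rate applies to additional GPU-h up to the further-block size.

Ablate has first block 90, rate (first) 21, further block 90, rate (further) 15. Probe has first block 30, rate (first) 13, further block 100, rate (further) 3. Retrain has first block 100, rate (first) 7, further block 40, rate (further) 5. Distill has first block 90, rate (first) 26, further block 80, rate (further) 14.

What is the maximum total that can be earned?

Treat each block as its own option and order by rate: Distill/tier1 26 > Ablate/tier1 21 > Ablate/tier2 15 > Distill/tier2 14 > Probe/tier1 13 > Retrain/tier1 7 > Retrain/tier2 5 > Probe/tier2 3.
Fill Distill tier1 block (90 at 26) ; 180 left.
Ablate tier1 at 21: fill all 90 ; 90 left.
Fill Ablate tier2 block (90 at 15) ; 0 left.
Total = 26×90 + 21×90 + 15×90 = 5580.

5580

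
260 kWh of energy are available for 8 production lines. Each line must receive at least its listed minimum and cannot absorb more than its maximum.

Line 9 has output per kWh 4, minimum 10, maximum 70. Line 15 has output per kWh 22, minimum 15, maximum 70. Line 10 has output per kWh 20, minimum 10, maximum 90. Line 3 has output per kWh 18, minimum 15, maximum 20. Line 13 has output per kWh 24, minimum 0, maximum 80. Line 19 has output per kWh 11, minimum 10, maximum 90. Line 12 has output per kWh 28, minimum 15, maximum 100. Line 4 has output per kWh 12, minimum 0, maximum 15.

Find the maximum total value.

Meeting every minimum uses 10+15+10+15+0+10+15+0 = 75 kWh, leaving 185.
Rank by output per kWh: Line 12 28 > Line 13 24 > Line 15 22 > Line 10 20 > Line 3 18 > Line 4 12 > Line 19 11 > Line 9 4.
Line 12: +85 to 100 (cap) — 100 left.
Give Line 13 80 more to hit its cap of 80 — 20 left.
Only 20 left; Line 15 takes them to reach 35.
Total = 4×10 + 22×35 + 20×10 + 18×15 + 24×80 + 11×10 + 28×100 = 6110.

6110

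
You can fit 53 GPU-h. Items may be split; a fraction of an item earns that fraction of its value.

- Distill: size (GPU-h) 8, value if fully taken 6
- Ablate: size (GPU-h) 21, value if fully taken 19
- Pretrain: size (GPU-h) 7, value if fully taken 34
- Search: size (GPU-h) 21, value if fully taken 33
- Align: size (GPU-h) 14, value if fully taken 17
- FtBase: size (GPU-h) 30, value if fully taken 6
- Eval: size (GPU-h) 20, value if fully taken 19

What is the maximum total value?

Sort by value density: Pretrain 34/7≈4.86, Search 33/21≈1.57, Align 17/14≈1.21, Eval 19/20≈0.95, Ablate 19/21≈0.905, Distill 6/8≈0.75, FtBase 6/30≈0.2.
Pretrain: take in full, 7 GPU-h for value 34 → 46 left.
Search: take in full, 21 GPU-h for value 33 → 25 left.
Take all of Align (14 GPU-h, value 17) → 11 GPU-h left.
Fill the last 11 GPU-h with part of Eval: 11/20 of it earns 10.45.
Total value = 94.45.

94.45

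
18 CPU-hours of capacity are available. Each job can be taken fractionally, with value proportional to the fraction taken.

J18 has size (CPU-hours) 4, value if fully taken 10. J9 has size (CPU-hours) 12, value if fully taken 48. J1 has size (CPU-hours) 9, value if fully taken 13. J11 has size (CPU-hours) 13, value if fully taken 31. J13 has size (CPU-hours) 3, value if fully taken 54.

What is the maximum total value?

109.5

Rank by value-to-size ratio: J13 54/3≈18, J9 48/12≈4, J18 10/4≈2.5, J11 31/13≈2.38, J1 13/9≈1.44.
J13: take in full, 3 CPU-hours for value 54 — 15 left.
All 12 CPU-hours of J9 fit (value 48) — 3 remain.
3 CPU-hours left: a 3/4 share of J18 gives 10×3/4 = 7.5.
Total value = 109.5.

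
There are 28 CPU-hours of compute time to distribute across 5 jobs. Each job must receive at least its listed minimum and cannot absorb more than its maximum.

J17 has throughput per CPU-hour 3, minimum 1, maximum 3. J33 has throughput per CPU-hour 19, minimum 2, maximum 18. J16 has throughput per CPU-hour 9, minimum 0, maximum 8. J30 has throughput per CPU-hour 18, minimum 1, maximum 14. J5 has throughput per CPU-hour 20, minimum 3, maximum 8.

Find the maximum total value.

Meeting every minimum uses 1+2+0+1+3 = 7 CPU-hours, leaving 21.
Rank by throughput per CPU-hour: J5 20 > J33 19 > J30 18 > J16 9 > J17 3.
J5 takes 5 more to reach its cap of 8 — 16 left.
J33 takes 16 more to reach its cap of 18 — 0 left.
Total = 3×1 + 19×18 + 18×1 + 20×8 = 523.

523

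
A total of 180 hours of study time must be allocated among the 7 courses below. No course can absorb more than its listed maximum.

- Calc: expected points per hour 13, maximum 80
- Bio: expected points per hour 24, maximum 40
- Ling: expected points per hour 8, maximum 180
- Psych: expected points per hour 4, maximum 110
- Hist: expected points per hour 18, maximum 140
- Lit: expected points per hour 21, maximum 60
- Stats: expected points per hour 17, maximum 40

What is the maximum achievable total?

Highest expected points per hour first: Bio 24 > Lit 21 > Hist 18 > Stats 17 > Calc 13 > Ling 8 > Psych 4.
Bio: +40 to 40 (cap) — 140 left.
Give Lit 60 to hit its cap of 60 — 80 left.
Only 80 left; Hist takes them to reach 80.
Total = 24×40 + 18×80 + 21×60 = 3660.

3660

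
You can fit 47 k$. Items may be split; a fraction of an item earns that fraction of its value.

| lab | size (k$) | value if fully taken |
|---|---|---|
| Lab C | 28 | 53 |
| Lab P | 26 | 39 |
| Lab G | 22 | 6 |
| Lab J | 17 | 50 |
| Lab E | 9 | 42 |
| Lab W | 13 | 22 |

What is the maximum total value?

Sort by value density: Lab E 42/9≈4.67, Lab J 50/17≈2.94, Lab C 53/28≈1.89, Lab W 22/13≈1.69, Lab P 39/26≈1.5, Lab G 6/22≈0.273.
Lab E: take in full, 9 k$ for value 42 — 38 left.
All 17 k$ of Lab J fit (value 50) — 21 remain.
Fill the last 21 k$ with part of Lab C: 21/28 of it earns 39.75.
Total value = 131.75.

131.75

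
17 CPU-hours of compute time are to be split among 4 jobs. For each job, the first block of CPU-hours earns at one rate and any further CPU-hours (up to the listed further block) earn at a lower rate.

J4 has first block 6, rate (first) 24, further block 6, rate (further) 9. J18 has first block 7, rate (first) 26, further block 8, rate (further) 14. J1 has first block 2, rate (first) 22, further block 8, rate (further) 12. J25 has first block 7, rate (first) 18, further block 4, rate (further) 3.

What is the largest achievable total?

406

Rank every tier by rate: J18/tier1 26 > J4/tier1 24 > J1/tier1 22 > J25/tier1 18 > J18/tier2 14 > J1/tier2 12 > J4/tier2 9 > J25/tier2 3.
Fill J18 tier1 block (7 at 26) ; 10 left.
J4 tier1 at 24: fill all 6 ; 4 left.
Fill J1 tier1 block (2 at 22) ; 2 left.
J25/tier1: +2 of 7 at 18; pool empty.
Total = 26×7 + 24×6 + 22×2 + 18×2 = 406.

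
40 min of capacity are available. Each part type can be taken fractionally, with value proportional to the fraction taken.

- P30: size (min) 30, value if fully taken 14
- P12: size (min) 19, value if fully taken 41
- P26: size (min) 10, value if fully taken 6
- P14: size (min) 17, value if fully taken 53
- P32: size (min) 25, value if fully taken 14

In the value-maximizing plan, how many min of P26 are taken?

4

Sort by value density: P14 53/17≈3.12, P12 41/19≈2.16, P26 6/10≈0.6, P32 14/25≈0.56, P30 14/30≈0.467.
Take all of P14 (17 min, value 53) — 23 min left.
All 19 min of P12 fit (value 41) — 4 remain.
4 min left: a 4/10 share of P26 gives 6×4/10 = 2.4.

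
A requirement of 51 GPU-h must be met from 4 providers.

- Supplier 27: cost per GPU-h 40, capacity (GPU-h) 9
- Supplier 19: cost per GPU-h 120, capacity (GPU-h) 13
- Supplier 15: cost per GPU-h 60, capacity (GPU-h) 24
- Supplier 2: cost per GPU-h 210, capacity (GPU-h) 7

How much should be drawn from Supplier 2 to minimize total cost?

5

Cheapest first:
Supplier 27 (40): use full 9 → 42 GPU-h to go.
Supplier 15 (60): use full 24 → 18 GPU-h to go.
Supplier 19 at 120: take all 13 GPU-h → 5 still needed.
Supplier 2 (210): take the remaining 5 → done.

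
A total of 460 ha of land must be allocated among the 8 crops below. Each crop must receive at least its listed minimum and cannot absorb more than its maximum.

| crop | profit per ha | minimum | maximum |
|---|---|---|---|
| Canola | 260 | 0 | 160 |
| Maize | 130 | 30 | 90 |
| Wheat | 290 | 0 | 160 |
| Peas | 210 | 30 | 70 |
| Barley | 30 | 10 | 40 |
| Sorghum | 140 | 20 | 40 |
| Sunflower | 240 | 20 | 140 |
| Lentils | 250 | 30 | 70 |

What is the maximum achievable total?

Meeting every minimum uses 0+30+0+30+10+20+20+30 = 140 ha, leaving 320.
Order the crops by profit per ha: Wheat 290 > Canola 260 > Lentils 250 > Sunflower 240 > Peas 210 > Sorghum 140 > Maize 130 > Barley 30.
Give Wheat 160 more to hit its cap of 160 ; 160 left.
Canola takes 160 more to reach its cap of 160 ; 0 left.
Total = 260×160 + 130×30 + 290×160 + 210×30 + 30×10 + 140×20 + 240×20 + 250×30 = 113600.

113600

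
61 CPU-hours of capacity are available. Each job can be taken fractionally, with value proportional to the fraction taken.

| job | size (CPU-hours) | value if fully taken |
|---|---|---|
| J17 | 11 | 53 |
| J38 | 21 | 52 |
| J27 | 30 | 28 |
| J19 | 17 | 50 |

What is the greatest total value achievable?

Best value per unit of size first: J17 53/11≈4.82, J19 50/17≈2.94, J38 52/21≈2.48, J27 28/30≈0.933.
All 11 CPU-hours of J17 fit (value 53) — 50 remain.
Take all of J19 (17 CPU-hours, value 50) — 33 CPU-hours left.
All 21 CPU-hours of J38 fit (value 52) — 12 remain.
12 CPU-hours left: a 12/30 share of J27 gives 28×12/30 = 11.2.
Total value = 166.2.

166.2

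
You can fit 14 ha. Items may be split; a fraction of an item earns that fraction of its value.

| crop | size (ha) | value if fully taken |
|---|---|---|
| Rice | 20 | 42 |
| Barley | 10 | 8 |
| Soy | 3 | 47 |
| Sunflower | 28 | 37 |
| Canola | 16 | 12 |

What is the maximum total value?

Best value per unit of size first: Soy 47/3≈15.7, Rice 42/20≈2.1, Sunflower 37/28≈1.32, Barley 8/10≈0.8, Canola 12/16≈0.75.
Soy: take in full, 3 ha for value 47 ; 11 left.
11 ha left: a 11/20 share of Rice gives 42×11/20 = 23.1.
Total value = 70.1.

70.1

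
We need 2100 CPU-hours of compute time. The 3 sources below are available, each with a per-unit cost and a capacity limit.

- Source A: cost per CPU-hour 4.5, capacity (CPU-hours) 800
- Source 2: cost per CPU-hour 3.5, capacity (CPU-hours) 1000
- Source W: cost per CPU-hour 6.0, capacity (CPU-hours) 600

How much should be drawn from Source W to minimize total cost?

Cheapest first:
Source 2 (3.5): use full 1000 — 1100 CPU-hours to go.
Source A (4.5): use full 800 — 300 CPU-hours to go.
Take 300 from Source W at 6.0 to finish.

300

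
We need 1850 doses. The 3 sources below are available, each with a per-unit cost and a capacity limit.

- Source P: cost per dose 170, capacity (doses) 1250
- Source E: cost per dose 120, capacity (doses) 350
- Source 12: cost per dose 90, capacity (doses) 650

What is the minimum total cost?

245000

Fill from the cheapest source first.
Source 12 (90): use full 650 → 1200 doses to go.
Take 350 from Source E at 120 → need 850 more.
Source P (170): take the remaining 850 → done.
Cost = 650×90 + 350×120 + 850×170 = 245000.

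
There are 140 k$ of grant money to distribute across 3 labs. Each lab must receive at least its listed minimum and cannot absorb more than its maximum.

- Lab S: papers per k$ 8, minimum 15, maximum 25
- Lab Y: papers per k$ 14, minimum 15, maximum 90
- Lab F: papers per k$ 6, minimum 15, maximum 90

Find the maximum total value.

Meeting every minimum uses 15+15+15 = 45 k$, leaving 95.
Highest papers per k$ first: Lab Y 14 > Lab S 8 > Lab F 6.
Lab Y: +75 to 90 (cap) → 20 left.
Lab S takes 10 more to reach its cap of 25 → 10 left.
Only 10 left; Lab F takes them to reach 25.
Total = 8×25 + 14×90 + 6×25 = 1610.

1610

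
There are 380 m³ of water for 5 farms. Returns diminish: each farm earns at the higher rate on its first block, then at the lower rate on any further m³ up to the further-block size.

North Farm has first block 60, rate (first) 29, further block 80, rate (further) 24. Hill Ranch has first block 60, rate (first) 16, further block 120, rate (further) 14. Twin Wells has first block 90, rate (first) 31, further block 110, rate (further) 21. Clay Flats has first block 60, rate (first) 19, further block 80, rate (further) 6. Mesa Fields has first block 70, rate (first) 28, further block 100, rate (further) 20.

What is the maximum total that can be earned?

10090

Treat each block as its own option and order by rate: Twin Wells/tier1 31 > North Farm/tier1 29 > Mesa Fields/tier1 28 > North Farm/tier2 24 > Twin Wells/tier2 21 > Mesa Fields/tier2 20 > Clay Flats/tier1 19 > Hill Ranch/tier1 16 > Hill Ranch/tier2 14 > Clay Flats/tier2 6.
Twin Wells tier1 at 31: fill all 90 — 290 left.
North Farm/tier1 (29): +60 — 230 left.
Fill Mesa Fields tier1 block (70 at 28) — 160 left.
Fill North Farm tier2 block (80 at 24) — 80 left.
80 remain; put them into Twin Wells tier2 at 21.
Total = 31×90 + 29×60 + 28×70 + 24×80 + 21×80 = 10090.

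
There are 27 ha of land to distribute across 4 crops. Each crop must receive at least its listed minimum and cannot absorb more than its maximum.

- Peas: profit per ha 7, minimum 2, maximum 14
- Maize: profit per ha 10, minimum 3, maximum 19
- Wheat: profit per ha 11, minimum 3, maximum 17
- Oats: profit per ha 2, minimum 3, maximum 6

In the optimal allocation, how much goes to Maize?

Meeting every minimum uses 2+3+3+3 = 11 ha, leaving 16.
Highest profit per ha first: Wheat 11 > Maize 10 > Peas 7 > Oats 2.
Wheat takes 14 more to reach its cap of 17 — 2 left.
Maize: +2 (room for 16) → 5. Pool exhausted.

5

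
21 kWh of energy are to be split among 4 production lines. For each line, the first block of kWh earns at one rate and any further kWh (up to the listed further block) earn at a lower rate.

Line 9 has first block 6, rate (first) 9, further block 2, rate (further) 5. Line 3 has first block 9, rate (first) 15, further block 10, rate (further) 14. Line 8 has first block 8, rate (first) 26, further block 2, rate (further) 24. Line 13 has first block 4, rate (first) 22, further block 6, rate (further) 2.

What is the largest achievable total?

Treat each block as its own option and order by rate: Line 8/tier1 26 > Line 8/tier2 24 > Line 13/tier1 22 > Line 3/tier1 15 > Line 3/tier2 14 > Line 9/tier1 9 > Line 9/tier2 5 > Line 13/tier2 2.
Line 8/tier1 (26): +8 ; 13 left.
Line 8/tier2 (24): +2 ; 11 left.
Fill Line 13 tier1 block (4 at 22) ; 7 left.
Line 3 tier1 at 15: only 7 left, fill 7.
Total = 26×8 + 24×2 + 22×4 + 15×7 = 449.

449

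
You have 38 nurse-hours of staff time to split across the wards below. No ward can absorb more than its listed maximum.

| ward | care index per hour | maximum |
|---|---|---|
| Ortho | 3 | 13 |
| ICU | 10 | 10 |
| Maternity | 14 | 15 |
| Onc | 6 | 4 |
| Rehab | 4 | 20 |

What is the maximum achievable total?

Order the wards by care index per hour: Maternity 14 > ICU 10 > Onc 6 > Rehab 4 > Ortho 3.
Give Maternity 15 to hit its cap of 15 → 23 left.
Give ICU 10 to hit its cap of 10 → 13 left.
Give Onc 4 to hit its cap of 4 → 9 left.
Only 9 left; Rehab takes them to reach 9.
Total = 10×10 + 14×15 + 6×4 + 4×9 = 370.

370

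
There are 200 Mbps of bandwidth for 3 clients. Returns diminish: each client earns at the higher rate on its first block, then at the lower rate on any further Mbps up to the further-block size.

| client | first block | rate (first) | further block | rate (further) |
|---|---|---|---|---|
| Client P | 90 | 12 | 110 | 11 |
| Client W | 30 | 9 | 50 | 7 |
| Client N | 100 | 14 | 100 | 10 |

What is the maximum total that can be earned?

Order all 6 blocks by rate: Client N/T1 14 > Client P/T1 12 > Client P/T2 11 > Client N/T2 10 > Client W/T1 9 > Client W/T2 7.
Client N/T1 (14): +100 → 100 left.
Client P/T1 (12): +90 → 10 left.
Client P T2 at 11: only 10 left, fill 10.
Total = 14×100 + 12×90 + 11×10 = 2590.

2590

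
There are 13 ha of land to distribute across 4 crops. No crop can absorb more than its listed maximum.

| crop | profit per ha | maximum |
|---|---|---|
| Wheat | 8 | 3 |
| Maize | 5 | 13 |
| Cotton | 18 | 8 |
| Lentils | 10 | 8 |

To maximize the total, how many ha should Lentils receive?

5

Order the crops by profit per ha: Cotton 18 > Lentils 10 > Wheat 8 > Maize 5.
Cotton takes 8 to reach its cap of 8 ; 5 left.
Only 5 left; Lentils takes them to reach 5.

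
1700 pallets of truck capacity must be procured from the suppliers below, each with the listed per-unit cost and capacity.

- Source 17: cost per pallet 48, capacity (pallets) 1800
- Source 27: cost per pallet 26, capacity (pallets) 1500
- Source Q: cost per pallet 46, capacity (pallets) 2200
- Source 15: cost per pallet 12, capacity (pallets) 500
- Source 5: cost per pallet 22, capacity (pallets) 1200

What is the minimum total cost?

32400

Use suppliers in increasing cost order.
Source 15 at 12: take all 500 pallets — 1200 still needed.
Source 5 (22): use full 1200 — 0 pallets to go.
Source 27, Source Q, Source 17: unused.
Cost = 500×12 + 1200×22 = 32400.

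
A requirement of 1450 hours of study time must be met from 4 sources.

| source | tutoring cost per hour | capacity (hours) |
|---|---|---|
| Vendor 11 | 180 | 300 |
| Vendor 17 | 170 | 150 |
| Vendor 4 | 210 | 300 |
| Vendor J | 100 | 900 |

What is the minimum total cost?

Fill from the cheapest source first.
Vendor J (100): use full 900 ; 550 hours to go.
Vendor 17 (170): use full 150 ; 400 hours to go.
Vendor 11 at 180: take all 300 hours ; 100 still needed.
Take 100 from Vendor 4 at 210 to finish.
Cost = 900×100 + 150×170 + 300×180 + 100×210 = 190500.

190500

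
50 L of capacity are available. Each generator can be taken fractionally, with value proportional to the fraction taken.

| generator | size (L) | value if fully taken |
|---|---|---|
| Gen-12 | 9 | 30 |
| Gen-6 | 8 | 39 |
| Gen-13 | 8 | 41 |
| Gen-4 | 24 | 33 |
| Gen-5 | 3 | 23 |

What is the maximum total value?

Best value per unit of size first: Gen-5 23/3≈7.67, Gen-13 41/8≈5.12, Gen-6 39/8≈4.88, Gen-12 30/9≈3.33, Gen-4 33/24≈1.38.
Gen-5: take in full, 3 L for value 23 — 47 left.
Gen-13: take in full, 8 L for value 41 — 39 left.
Gen-6: take in full, 8 L for value 39 — 31 left.
All 9 L of Gen-12 fit (value 30) — 22 remain.
Only 22 L remain; take 22/24 of Gen-4 for value 33×22/24 = 30.25.
Total value = 163.25.

163.25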